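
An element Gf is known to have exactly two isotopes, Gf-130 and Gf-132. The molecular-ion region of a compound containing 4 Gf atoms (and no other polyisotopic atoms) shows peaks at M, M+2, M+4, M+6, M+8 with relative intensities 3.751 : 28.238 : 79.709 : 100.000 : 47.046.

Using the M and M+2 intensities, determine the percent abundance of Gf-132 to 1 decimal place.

If p is the fraction of Gf that is Gf-130, then I(M+2)/I(M) = [C(4,1)·p^3·(1−p)] / p^4 = 4·(1−p)/p = 28.238/3.751 = 7.5281
(1−p)/p = 7.5281/4 = 1.8820  ⇒  p = 1/(1 + 1.8820) = 0.3470
Gf-130: 34.7%, Gf-132: 65.3%.

65.3%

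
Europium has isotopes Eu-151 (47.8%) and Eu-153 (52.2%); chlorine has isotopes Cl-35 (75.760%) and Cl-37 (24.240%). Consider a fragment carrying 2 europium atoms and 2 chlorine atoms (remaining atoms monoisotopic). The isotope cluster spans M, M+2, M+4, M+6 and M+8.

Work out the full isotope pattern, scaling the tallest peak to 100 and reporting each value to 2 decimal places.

Europium pattern (n=2): 0.228484 : 0.499032 : 0.272484
Chlorine pattern (n=2): 0.57395776 : 0.36728448 : 0.05875776
Convolve the two distributions (both contribute in 2-u steps):
  M: 0.228484×0.57395776 = 0.131140
  M+2: 0.228484×0.36728448 + 0.499032×0.57395776 = 0.370342
  M+4: 0.228484×0.05875776 + 0.499032×0.36728448 + 0.272484×0.57395776 = 0.353106
  M+6: 0.499032×0.05875776 + 0.272484×0.36728448 = 0.129401
  M+8: 0.272484×0.05875776 = 0.016011
Scale to base peak (0.370342) = 100: 35.41 : 100.00 : 95.35 : 34.94 : 4.32

35.41 : 100.00 : 95.35 : 34.94 : 4.32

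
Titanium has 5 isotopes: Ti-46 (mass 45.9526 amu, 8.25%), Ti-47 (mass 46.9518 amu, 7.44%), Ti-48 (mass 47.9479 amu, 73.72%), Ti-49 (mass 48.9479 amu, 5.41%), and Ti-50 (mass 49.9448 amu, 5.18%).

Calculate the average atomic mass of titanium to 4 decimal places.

The abundance-weighted mean is 0.0825 × 45.9526 + 0.0744 × 46.9518 + 0.7372 × 47.9479 + 0.0541 × 48.9479 + 0.0518 × 49.9448
= 3.79109 + 3.49321 + 35.34719 + 2.64808 + 2.58714 = 47.86671 amu

47.8667 amu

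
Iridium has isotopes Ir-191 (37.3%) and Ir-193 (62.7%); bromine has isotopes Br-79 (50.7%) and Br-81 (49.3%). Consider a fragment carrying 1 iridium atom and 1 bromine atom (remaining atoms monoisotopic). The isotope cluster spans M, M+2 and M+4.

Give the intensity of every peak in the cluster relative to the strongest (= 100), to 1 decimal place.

Iridium pattern (n=1): 0.3730 : 0.6270
Bromine pattern (n=1): 0.5070 : 0.4930
Convolve the two distributions (both contribute in 2-u steps):
  M: 0.3730×0.5070 = 0.189111
  M+2: 0.3730×0.4930 + 0.6270×0.5070 = 0.501778
  M+4: 0.6270×0.4930 = 0.309111
Scale to base peak (0.501778) = 100: 37.7 : 100.0 : 61.6

37.7 : 100.0 : 61.6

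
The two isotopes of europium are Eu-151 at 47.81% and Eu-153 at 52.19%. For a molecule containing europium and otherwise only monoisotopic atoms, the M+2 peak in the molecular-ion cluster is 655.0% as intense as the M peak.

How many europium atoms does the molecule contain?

6

With n Eu atoms, P(M+2)/P(M) = C(n,1)·p^(n−1)q / p^n = n·q/p = n · 0.5219/0.4781.
n = 6.550 × 0.4781/0.5219 = 6.00 ≈ 6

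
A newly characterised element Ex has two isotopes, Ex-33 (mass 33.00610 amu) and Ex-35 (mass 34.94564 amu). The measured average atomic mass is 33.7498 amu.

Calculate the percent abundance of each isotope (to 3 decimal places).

Writing the weighted mean with unknown fraction x of Ex-33:
33.00610·x + 34.94564·(1 − x) = 33.7498
(33.00610 − 34.94564)·x = 33.7498 − 34.94564
x = -1.19584 / -1.93954 = 0.61656 → 61.656% Ex-33, 38.344% Ex-35.

Ex-33: 61.656%, Ex-35: 38.344%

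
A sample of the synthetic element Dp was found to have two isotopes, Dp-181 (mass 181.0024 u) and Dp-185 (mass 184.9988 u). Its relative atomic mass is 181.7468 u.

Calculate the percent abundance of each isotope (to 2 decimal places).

Dp-181: 81.37%, Dp-185: 18.63%

Writing the weighted mean with unknown fraction x of Dp-181:
181.0024·x + 184.9988·(1 − x) = 181.7468
(181.0024 − 184.9988)·x = 181.7468 − 184.9988
x = -3.2520 / -3.9964 = 0.81373 → 81.37% Dp-181, 18.63% Dp-185.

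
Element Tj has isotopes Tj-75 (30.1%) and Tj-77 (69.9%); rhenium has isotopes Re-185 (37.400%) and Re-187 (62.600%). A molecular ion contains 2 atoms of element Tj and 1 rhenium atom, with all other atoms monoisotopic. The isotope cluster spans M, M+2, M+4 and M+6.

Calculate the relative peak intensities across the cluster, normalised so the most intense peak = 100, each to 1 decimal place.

Element Tj pattern (n=2): 0.090601 : 0.420798 : 0.488601
Rhenium pattern (n=1): 0.3740 : 0.6260
Convolve the two distributions (both contribute in 2-u steps):
  M: 0.090601×0.3740 = 0.033885
  M+2: 0.090601×0.6260 + 0.420798×0.3740 = 0.214095
  M+4: 0.420798×0.6260 + 0.488601×0.3740 = 0.446156
  M+6: 0.488601×0.6260 = 0.305864
Scale to base peak (0.446156) = 100: 7.6 : 48.0 : 100.0 : 68.6

7.6 : 48.0 : 100.0 : 68.6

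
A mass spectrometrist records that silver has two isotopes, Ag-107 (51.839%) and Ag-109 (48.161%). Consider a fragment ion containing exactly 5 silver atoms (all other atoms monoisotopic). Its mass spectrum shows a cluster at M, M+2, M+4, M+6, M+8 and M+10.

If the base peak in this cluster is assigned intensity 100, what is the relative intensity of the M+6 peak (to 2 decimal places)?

92.90

Binomial terms of (0.51839 + 0.48161)^5: M 0.0374, M+2 0.1739, M+4 0.3231, M+6 0.3002, M+8 0.1394, M+10 0.0259 → M+4 is the base peak.
P(M+4) = C(5,2) × 0.51839^3 × 0.48161^2 = 10 × 0.13930601 × 0.23194819 = 0.323118 (base)
P(M+6) = C(5,3) × 0.51839^2 × 0.48161^3 = 10 × 0.26872819 × 0.11170857 = 0.300192
Relative intensity = 0.300192 / 0.323118 × 100 = 92.90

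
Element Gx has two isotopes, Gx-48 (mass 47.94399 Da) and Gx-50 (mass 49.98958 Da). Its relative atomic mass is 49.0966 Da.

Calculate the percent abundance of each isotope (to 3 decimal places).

Gx-48: 43.654%, Gx-50: 56.346%

Let x be the fractional abundance of Gx-48; then Gx-50 has abundance 1 − x.
47.94399·x + 49.98958·(1 − x) = 49.0966
(47.94399 − 49.98958)·x = 49.0966 − 49.98958
x = -0.89298 / -2.04559 = 0.43654 → 43.654% Gx-48, 56.346% Gx-50.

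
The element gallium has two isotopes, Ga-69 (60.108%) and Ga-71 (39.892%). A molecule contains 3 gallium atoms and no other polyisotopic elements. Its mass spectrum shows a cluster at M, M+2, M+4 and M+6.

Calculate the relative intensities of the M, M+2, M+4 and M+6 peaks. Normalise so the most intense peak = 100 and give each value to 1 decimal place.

Each Ga atom is independently Ga-69 (p = 0.60108) or Ga-71 (q = 0.39892); the cluster is the binomial expansion (p + q)^3.
P(M) = 0.60108^3 = 0.217169
P(M+2) = 3 × 0.60108^2 × 0.39892^1 = 0.432386
P(M+4) = 3 × 0.60108^1 × 0.39892^2 = 0.286963
P(M+6) = 0.39892^3 = 0.063483
The M+2 peak is largest (0.432386); scaling to 100 gives 50.2 : 100.0 : 66.4 : 14.7.

50.2 : 100.0 : 66.4 : 14.7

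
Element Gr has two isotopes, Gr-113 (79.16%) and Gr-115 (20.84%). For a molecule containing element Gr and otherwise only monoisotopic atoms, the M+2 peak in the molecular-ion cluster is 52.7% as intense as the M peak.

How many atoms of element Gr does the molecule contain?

2

With n Gr atoms, P(M+2)/P(M) = C(n,1)·p^(n−1)q / p^n = n·q/p = n · 0.2084/0.7916.
n = 0.527 × 0.7916/0.2084 = 2.00 ≈ 2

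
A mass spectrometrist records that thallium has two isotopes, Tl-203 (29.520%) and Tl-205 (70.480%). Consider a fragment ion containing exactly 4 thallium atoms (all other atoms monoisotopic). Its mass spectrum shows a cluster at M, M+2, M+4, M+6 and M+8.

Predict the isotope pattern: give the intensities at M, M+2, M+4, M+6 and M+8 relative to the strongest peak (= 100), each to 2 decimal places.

Expanding (0.29520 + 0.70480)^4:
P(M) = 0.29520^4 = 0.007594
P(M+2) = 4 × 0.29520^3 × 0.70480^1 = 0.072523
P(M+4) = 6 × 0.29520^2 × 0.70480^2 = 0.259726
P(M+6) = 4 × 0.29520^1 × 0.70480^3 = 0.413403
P(M+8) = 0.70480^4 = 0.246754
The M+6 peak is largest (0.413403); scaling to 100 gives 1.84 : 17.54 : 62.83 : 100.00 : 59.69.

1.84 : 17.54 : 62.83 : 100.00 : 59.69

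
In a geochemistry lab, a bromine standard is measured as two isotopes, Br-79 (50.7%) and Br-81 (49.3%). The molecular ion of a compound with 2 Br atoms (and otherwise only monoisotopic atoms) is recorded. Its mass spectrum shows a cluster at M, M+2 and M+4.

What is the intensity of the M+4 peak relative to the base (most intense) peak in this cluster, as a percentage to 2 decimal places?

Binomial terms of (0.507 + 0.493)^2: M 0.2570, M+2 0.4999, M+4 0.2430 → M+2 is the base peak.
P(M+2) = C(2,1) × 0.507^1 × 0.493^1 = 2 × 0.5070 × 0.4930 = 0.499902 (base)
P(M+4) = C(2,2) × 0.507^0 × 0.493^2 = 1 × 1.0000 × 0.243049 = 0.243049
Relative intensity = 0.243049 / 0.499902 × 100 = 48.62

48.62%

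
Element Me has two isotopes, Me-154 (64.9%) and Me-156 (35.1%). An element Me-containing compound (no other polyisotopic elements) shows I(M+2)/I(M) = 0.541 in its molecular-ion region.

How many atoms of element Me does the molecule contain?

1

With n Me atoms, P(M+2)/P(M) = C(n,1)·p^(n−1)q / p^n = n·q/p = n · 0.351/0.649.
n = 0.541 × 0.649/0.351 = 1.00 ≈ 1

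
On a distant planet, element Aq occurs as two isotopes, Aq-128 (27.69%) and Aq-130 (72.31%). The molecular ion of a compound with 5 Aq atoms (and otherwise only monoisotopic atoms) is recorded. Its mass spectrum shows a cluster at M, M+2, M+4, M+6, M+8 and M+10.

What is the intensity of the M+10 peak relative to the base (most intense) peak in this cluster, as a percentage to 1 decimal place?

52.2%

Term probabilities: M 0.0016, M+2 0.0213, M+4 0.1110, M+6 0.2899, M+8 0.3785, M+10 0.1977. Base peak = M+8.
P(M+8) = C(5,4) × 0.2769^1 × 0.7231^4 = 5 × 0.2769 × 0.27339681 = 0.378518 (base)
P(M+10) = C(5,5) × 0.2769^0 × 0.7231^5 = 1 × 1.0000 × 0.19769323 = 0.197693
Relative intensity = 0.197693 / 0.378518 × 100 = 52.2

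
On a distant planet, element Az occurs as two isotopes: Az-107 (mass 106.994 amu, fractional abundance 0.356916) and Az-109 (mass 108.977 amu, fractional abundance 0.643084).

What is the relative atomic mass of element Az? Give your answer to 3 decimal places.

108.269 amu

Ar = Σ fᵢ·mᵢ = 0.356916 × 106.994 + 0.643084 × 108.977
= 38.1879 + 70.0814 = 108.2693 amu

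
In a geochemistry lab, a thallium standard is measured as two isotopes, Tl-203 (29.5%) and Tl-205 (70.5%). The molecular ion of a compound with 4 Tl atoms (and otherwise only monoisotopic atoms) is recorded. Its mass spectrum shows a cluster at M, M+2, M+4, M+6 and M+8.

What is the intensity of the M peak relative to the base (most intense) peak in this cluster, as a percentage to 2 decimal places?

1.83%

(0.295 + 0.705)^4 gives M 0.0076, M+2 0.0724, M+4 0.2595, M+6 0.4135, M+8 0.2470; the largest is M+6.
P(M+6) = C(4,3) × 0.295^1 × 0.705^3 = 4 × 0.2950 × 0.35040263 = 0.413475 (base)
P(M) = C(4,0) × 0.295^4 × 0.705^0 = 1 × 0.00757335 × 1.0000 = 0.007573
Relative intensity = 0.007573 / 0.413475 × 100 = 1.83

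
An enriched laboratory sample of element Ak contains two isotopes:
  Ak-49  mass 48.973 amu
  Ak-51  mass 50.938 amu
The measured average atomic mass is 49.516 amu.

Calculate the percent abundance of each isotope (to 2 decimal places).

Ak-49: 72.37%, Ak-51: 27.63%

Let x be the fractional abundance of Ak-49; then Ak-51 has abundance 1 − x.
48.973·x + 50.938·(1 − x) = 49.516
(48.973 − 50.938)·x = 49.516 − 50.938
x = -1.422 / -1.965 = 0.72366 → 72.37% Ak-49, 27.63% Ak-51.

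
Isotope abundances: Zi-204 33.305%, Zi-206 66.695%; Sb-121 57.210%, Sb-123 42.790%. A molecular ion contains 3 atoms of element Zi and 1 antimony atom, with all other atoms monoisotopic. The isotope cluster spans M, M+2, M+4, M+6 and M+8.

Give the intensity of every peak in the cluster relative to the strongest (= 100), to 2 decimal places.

Element Zi pattern (n=3): 0.03694267 : 0.22193889 : 0.4444442 : 0.29667423
Antimony pattern (n=1): 0.5721 : 0.4279
Convolve the two distributions (both contribute in 2-u steps):
  M: 0.03694267×0.5721 = 0.021135
  M+2: 0.03694267×0.4279 + 0.22193889×0.5721 = 0.142779
  M+4: 0.22193889×0.4279 + 0.4444442×0.5721 = 0.349234
  M+6: 0.4444442×0.4279 + 0.29667423×0.5721 = 0.359905
  M+8: 0.29667423×0.4279 = 0.126947
Scale to base peak (0.359905) = 100: 5.87 : 39.67 : 97.04 : 100.00 : 35.27

5.87 : 39.67 : 97.04 : 100.00 : 35.27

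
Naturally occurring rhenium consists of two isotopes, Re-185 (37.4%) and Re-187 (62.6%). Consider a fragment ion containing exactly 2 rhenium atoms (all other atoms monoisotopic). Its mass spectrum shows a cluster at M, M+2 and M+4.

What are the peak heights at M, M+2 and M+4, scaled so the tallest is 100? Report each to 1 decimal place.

Each Re atom is independently Re-185 (p = 0.374) or Re-187 (q = 0.626); the cluster is the binomial expansion (p + q)^2.
P(M) = 0.374^2 = 0.139876
P(M+2) = 2 × 0.374^1 × 0.626^1 = 0.468248
P(M+4) = 0.626^2 = 0.391876
The M+2 peak is largest (0.468248); scaling to 100 gives 29.9 : 100.0 : 83.7.

29.9 : 100.0 : 83.7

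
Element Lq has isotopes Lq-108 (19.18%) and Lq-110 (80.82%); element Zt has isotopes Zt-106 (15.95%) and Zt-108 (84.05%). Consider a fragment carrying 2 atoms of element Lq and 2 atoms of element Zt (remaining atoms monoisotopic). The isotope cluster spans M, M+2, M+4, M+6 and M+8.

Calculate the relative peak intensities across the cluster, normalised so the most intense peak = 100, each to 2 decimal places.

0.20 : 3.85 : 27.25 : 85.42 : 100.00

Element Lq pattern (n=2): 0.03678724 : 0.31002552 : 0.65318724
Element Zt pattern (n=2): 0.02544025 : 0.2681195 : 0.70644025
Convolve the two distributions (both contribute in 2-u steps):
  M: 0.03678724×0.02544025 = 0.000936
  M+2: 0.03678724×0.2681195 + 0.31002552×0.02544025 = 0.017751
  M+4: 0.03678724×0.70644025 + 0.31002552×0.2681195 + 0.65318724×0.02544025 = 0.125729
  M+6: 0.31002552×0.70644025 + 0.65318724×0.2681195 = 0.394147
  M+8: 0.65318724×0.70644025 = 0.461438
Scale to base peak (0.461438) = 100: 0.20 : 3.85 : 27.25 : 85.42 : 100.00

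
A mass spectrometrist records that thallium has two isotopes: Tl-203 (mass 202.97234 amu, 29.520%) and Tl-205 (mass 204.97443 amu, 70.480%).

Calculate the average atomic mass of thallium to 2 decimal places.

Ar = Σ fᵢ·mᵢ = 0.29520 × 202.97234 + 0.70480 × 204.97443
= 59.917435 + 144.465978 = 204.383413 amu

204.38 amu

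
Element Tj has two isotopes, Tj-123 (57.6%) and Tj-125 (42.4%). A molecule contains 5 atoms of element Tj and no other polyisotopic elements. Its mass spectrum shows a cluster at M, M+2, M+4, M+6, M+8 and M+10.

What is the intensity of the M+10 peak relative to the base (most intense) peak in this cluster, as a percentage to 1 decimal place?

(0.576 + 0.424)^5 gives M 0.0634, M+2 0.2334, M+4 0.3436, M+6 0.2529, M+8 0.0931, M+10 0.0137; the largest is M+4.
P(M+4) = C(5,2) × 0.576^3 × 0.424^2 = 10 × 0.19110298 × 0.179776 = 0.343557 (base)
P(M+10) = C(5,5) × 0.576^0 × 0.424^5 = 1 × 1.0000 × 0.01370343 = 0.013703
Relative intensity = 0.013703 / 0.343557 × 100 = 4.0

4.0%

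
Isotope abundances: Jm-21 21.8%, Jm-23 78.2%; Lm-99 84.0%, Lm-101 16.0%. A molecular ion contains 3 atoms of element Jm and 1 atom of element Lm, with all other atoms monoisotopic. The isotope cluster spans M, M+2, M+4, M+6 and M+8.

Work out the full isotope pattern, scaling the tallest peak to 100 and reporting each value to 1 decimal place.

Element Jm pattern (n=3): 0.01036023 : 0.1114913 : 0.3999367 : 0.47821177
Element Lm pattern (n=1): 0.8400 : 0.1600
Convolve the two distributions (both contribute in 2-u steps):
  M: 0.01036023×0.8400 = 0.008703
  M+2: 0.01036023×0.1600 + 0.1114913×0.8400 = 0.095310
  M+4: 0.1114913×0.1600 + 0.3999367×0.8400 = 0.353785
  M+6: 0.3999367×0.1600 + 0.47821177×0.8400 = 0.465688
  M+8: 0.47821177×0.1600 = 0.076514
Scale to base peak (0.465688) = 100: 1.9 : 20.5 : 76.0 : 100.0 : 16.4

1.9 : 20.5 : 76.0 : 100.0 : 16.4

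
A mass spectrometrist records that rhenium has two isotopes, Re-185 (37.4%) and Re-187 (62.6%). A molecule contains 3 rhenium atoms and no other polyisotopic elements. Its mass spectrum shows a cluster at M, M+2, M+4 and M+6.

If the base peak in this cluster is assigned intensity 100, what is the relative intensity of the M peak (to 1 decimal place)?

11.9

Binomial terms of (0.374 + 0.626)^3: M 0.0523, M+2 0.2627, M+4 0.4397, M+6 0.2453 → M+4 is the base peak.
P(M+4) = C(3,2) × 0.374^1 × 0.626^2 = 3 × 0.3740 × 0.391876 = 0.439685 (base)
P(M) = C(3,0) × 0.374^3 × 0.626^0 = 1 × 0.05231362 × 1.0000 = 0.052314
Relative intensity = 0.052314 / 0.439685 × 100 = 11.9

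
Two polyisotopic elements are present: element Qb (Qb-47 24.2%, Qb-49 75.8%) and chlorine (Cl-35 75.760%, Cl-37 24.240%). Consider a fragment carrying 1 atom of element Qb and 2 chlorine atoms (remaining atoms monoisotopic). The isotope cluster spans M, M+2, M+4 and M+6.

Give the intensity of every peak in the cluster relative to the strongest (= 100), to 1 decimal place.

26.5 : 100.0 : 55.8 : 8.5

Element Qb pattern (n=1): 0.2420 : 0.7580
Chlorine pattern (n=2): 0.57395776 : 0.36728448 : 0.05875776
Convolve the two distributions (both contribute in 2-u steps):
  M: 0.2420×0.57395776 = 0.138898
  M+2: 0.2420×0.36728448 + 0.7580×0.57395776 = 0.523943
  M+4: 0.2420×0.05875776 + 0.7580×0.36728448 = 0.292621
  M+6: 0.7580×0.05875776 = 0.044538
Scale to base peak (0.523943) = 100: 26.5 : 100.0 : 55.8 : 8.5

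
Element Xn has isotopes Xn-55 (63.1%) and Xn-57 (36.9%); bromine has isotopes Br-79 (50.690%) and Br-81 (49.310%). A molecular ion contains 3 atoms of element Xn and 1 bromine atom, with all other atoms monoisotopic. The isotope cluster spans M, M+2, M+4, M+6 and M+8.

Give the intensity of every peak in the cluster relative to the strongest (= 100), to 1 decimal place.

36.6 : 99.8 : 100.0 : 43.8 : 7.1

Element Xn pattern (n=3): 0.25123959 : 0.44076423 : 0.25775277 : 0.05024341
Bromine pattern (n=1): 0.5069 : 0.4931
Convolve the two distributions (both contribute in 2-u steps):
  M: 0.25123959×0.5069 = 0.127353
  M+2: 0.25123959×0.4931 + 0.44076423×0.5069 = 0.347310
  M+4: 0.44076423×0.4931 + 0.25775277×0.5069 = 0.347996
  M+6: 0.25775277×0.4931 + 0.05024341×0.5069 = 0.152566
  M+8: 0.05024341×0.4931 = 0.024775
Scale to base peak (0.347996) = 100: 36.6 : 99.8 : 100.0 : 43.8 : 7.1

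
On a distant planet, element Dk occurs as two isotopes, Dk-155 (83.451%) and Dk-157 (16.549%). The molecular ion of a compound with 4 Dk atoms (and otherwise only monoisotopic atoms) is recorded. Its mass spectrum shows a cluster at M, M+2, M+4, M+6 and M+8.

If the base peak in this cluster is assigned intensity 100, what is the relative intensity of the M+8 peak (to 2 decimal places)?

Binomial terms of (0.83451 + 0.16549)^4: M 0.4850, M+2 0.3847, M+4 0.1144, M+6 0.0151, M+8 0.0008 → M is the base peak.
P(M) = C(4,0) × 0.83451^4 × 0.16549^0 = 1 × 0.48498263 × 1.0000 = 0.484983 (base)
P(M+8) = C(4,4) × 0.83451^0 × 0.16549^4 = 1 × 1.0000 × 0.00075004 = 0.000750
Relative intensity = 0.000750 / 0.484983 × 100 = 0.15

0.15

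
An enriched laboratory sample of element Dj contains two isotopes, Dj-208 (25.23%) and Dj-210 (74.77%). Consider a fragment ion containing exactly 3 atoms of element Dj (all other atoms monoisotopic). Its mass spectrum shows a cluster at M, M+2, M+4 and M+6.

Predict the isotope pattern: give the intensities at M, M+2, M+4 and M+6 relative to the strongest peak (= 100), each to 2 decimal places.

3.80 : 33.74 : 100.00 : 98.78

Each Dj atom is independently Dj-208 (p = 0.2523) or Dj-210 (q = 0.7477); the cluster is the binomial expansion (p + q)^3.
P(M) = 0.2523^3 = 0.016060
P(M+2) = 3 × 0.2523^2 × 0.7477^1 = 0.142785
P(M+4) = 3 × 0.2523^1 × 0.7477^2 = 0.423149
P(M+6) = 0.7477^3 = 0.418006
The M+4 peak is largest (0.423149); scaling to 100 gives 3.80 : 33.74 : 100.00 : 98.78.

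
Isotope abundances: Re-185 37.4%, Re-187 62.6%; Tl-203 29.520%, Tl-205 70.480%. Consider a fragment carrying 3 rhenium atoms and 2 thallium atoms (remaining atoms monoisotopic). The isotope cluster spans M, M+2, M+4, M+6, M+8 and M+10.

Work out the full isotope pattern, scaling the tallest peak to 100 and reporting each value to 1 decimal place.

Rhenium pattern (n=3): 0.05231362 : 0.26268713 : 0.43968487 : 0.24531438
Thallium pattern (n=2): 0.08714304 : 0.41611392 : 0.49674304
Convolve the two distributions (both contribute in 2-u steps):
  M: 0.05231362×0.08714304 = 0.004559
  M+2: 0.05231362×0.41611392 + 0.26268713×0.08714304 = 0.044660
  M+4: 0.05231362×0.49674304 + 0.26268713×0.41611392 + 0.43968487×0.08714304 = 0.173610
  M+6: 0.26268713×0.49674304 + 0.43968487×0.41611392 + 0.24531438×0.08714304 = 0.334824
  M+8: 0.43968487×0.49674304 + 0.24531438×0.41611392 = 0.320489
  M+10: 0.24531438×0.49674304 = 0.121858
Scale to base peak (0.334824) = 100: 1.4 : 13.3 : 51.9 : 100.0 : 95.7 : 36.4

1.4 : 13.3 : 51.9 : 100.0 : 95.7 : 36.4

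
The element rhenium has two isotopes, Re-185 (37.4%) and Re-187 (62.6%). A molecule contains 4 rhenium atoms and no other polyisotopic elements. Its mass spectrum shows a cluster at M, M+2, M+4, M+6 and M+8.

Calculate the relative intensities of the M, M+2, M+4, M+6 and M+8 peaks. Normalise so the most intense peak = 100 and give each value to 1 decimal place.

5.3 : 35.7 : 89.6 : 100.0 : 41.8

Expanding (0.374 + 0.626)^4:
P(M) = 0.374^4 = 0.019565
P(M+2) = 4 × 0.374^3 × 0.626^1 = 0.130993
P(M+4) = 6 × 0.374^2 × 0.626^2 = 0.328884
P(M+6) = 4 × 0.374^1 × 0.626^3 = 0.366990
P(M+8) = 0.626^4 = 0.153567
The M+6 peak is largest (0.366990); scaling to 100 gives 5.3 : 35.7 : 89.6 : 100.0 : 41.8.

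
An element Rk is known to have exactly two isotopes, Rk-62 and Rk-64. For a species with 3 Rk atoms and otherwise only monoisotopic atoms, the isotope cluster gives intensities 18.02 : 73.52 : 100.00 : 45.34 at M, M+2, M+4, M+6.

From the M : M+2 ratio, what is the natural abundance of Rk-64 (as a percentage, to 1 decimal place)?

57.6%

Let p = fractional abundance of Rk-62. I(M+2)/I(M) = [C(3,1)·p^2·(1−p)] / p^3 = 3·(1−p)/p = 73.52/18.02 = 4.0799
(1−p)/p = 4.0799/3 = 1.3600  ⇒  p = 1/(1 + 1.3600) = 0.4237
Rk-62: 42.4%, Rk-64: 57.6%.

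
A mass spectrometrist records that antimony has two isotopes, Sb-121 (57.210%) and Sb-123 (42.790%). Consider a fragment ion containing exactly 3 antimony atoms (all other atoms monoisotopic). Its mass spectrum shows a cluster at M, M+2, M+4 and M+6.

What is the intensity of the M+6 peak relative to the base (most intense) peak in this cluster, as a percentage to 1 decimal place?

Binomial terms of (0.57210 + 0.42790)^3: M 0.1872, M+2 0.4202, M+4 0.3143, M+6 0.0783 → M+2 is the base peak.
P(M+2) = C(3,1) × 0.57210^2 × 0.42790^1 = 3 × 0.32729841 × 0.4279 = 0.420153 (base)
P(M+6) = C(3,3) × 0.57210^0 × 0.42790^3 = 1 × 1.0000 × 0.07834781 = 0.078348
Relative intensity = 0.078348 / 0.420153 × 100 = 18.6

18.6%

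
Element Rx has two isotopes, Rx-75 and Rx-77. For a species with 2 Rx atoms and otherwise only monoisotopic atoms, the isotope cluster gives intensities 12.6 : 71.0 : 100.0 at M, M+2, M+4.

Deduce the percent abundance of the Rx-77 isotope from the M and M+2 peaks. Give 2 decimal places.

73.80%

Let p = fractional abundance of Rx-75. I(M+2)/I(M) = [C(2,1)·p^1·(1−p)] / p^2 = 2·(1−p)/p = 71.0/12.6 = 5.6349
(1−p)/p = 5.6349/2 = 2.8175  ⇒  p = 1/(1 + 2.8175) = 0.2620
Rx-75: 26.20%, Rx-77: 73.80%.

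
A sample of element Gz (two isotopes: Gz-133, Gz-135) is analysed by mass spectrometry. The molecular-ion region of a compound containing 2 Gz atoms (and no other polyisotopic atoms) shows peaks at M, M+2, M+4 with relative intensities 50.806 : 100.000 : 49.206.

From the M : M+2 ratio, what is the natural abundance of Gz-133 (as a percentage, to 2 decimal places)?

Let p = fractional abundance of Gz-133. I(M+2)/I(M) = [C(2,1)·p^1·(1−p)] / p^2 = 2·(1−p)/p = 100.000/50.806 = 1.9683
(1−p)/p = 1.9683/2 = 0.9841  ⇒  p = 1/(1 + 0.9841) = 0.5040
Gz-133: 50.40%, Gz-135: 49.60%.

50.40%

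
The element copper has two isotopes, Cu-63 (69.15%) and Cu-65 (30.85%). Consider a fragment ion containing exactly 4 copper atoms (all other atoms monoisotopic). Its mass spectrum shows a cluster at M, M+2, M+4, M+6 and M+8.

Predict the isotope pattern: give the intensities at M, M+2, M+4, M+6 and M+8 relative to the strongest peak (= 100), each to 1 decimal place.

Each Cu atom is independently Cu-63 (p = 0.6915) or Cu-65 (q = 0.3085); the cluster is the binomial expansion (p + q)^4.
P(M) = 0.6915^4 = 0.228649
P(M+2) = 4 × 0.6915^3 × 0.3085^1 = 0.408030
P(M+4) = 6 × 0.6915^2 × 0.3085^2 = 0.273052
P(M+6) = 4 × 0.6915^1 × 0.3085^3 = 0.081212
P(M+8) = 0.3085^4 = 0.009058
The M+2 peak is largest (0.408030); scaling to 100 gives 56.0 : 100.0 : 66.9 : 19.9 : 2.2.

56.0 : 100.0 : 66.9 : 19.9 : 2.2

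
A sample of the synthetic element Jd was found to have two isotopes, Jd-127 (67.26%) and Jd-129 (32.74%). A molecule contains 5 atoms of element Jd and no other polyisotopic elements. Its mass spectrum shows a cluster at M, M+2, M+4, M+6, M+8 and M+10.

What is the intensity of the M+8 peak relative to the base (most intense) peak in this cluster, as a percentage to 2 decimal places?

11.53%

Binomial terms of (0.6726 + 0.3274)^5: M 0.1377, M+2 0.3350, M+4 0.3262, M+6 0.1588, M+8 0.0386, M+10 0.0038 → M+2 is the base peak.
P(M+2) = C(5,1) × 0.6726^4 × 0.3274^1 = 5 × 0.2046574 × 0.3274 = 0.335024 (base)
P(M+8) = C(5,4) × 0.6726^1 × 0.3274^4 = 5 × 0.6726 × 0.01148986 = 0.038640
Relative intensity = 0.038640 / 0.335024 × 100 = 11.53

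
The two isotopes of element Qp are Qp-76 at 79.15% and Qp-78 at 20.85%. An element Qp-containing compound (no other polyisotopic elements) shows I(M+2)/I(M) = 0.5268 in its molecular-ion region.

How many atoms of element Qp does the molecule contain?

For n independent Qp atoms, I(M+2)/I(M) = n · (abundance Qp-78) / (abundance Qp-76) = n · 0.2085/0.7915.
n = 0.5268 × 0.7915/0.2085 = 2.00 ≈ 2

2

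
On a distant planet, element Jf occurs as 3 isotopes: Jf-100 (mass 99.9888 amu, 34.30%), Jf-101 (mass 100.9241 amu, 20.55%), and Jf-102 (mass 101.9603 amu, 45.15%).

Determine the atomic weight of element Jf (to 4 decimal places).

Ar = Σ fᵢ·mᵢ = 0.3430 × 99.9888 + 0.2055 × 100.9241 + 0.4515 × 101.9603
= 34.29616 + 20.73990 + 46.03508 = 101.07114 amu

101.0711 amu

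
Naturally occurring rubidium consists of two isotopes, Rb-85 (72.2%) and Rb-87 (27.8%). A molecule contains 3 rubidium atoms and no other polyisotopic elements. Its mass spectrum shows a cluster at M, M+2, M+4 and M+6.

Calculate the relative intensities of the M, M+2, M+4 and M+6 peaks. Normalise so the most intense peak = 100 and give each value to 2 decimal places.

86.57 : 100.00 : 38.50 : 4.94

Expanding (0.722 + 0.278)^3:
P(M) = 0.722^3 = 0.376367
P(M+2) = 3 × 0.722^2 × 0.278^1 = 0.434751
P(M+4) = 3 × 0.722^1 × 0.278^2 = 0.167397
P(M+6) = 0.278^3 = 0.021485
The M+2 peak is largest (0.434751); scaling to 100 gives 86.57 : 100.00 : 38.50 : 4.94.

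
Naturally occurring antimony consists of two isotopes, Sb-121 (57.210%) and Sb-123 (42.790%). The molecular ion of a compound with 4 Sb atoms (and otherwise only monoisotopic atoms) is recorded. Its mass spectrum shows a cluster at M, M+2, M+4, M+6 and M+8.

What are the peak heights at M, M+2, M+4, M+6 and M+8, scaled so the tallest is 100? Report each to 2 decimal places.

29.79 : 89.13 : 100.00 : 49.86 : 9.32

Each Sb atom is independently Sb-121 (p = 0.57210) or Sb-123 (q = 0.42790); the cluster is the binomial expansion (p + q)^4.
P(M) = 0.57210^4 = 0.107124
P(M+2) = 4 × 0.57210^3 × 0.42790^1 = 0.320493
P(M+4) = 6 × 0.57210^2 × 0.42790^2 = 0.359567
P(M+6) = 4 × 0.57210^1 × 0.42790^3 = 0.179291
P(M+8) = 0.42790^4 = 0.033525
The M+4 peak is largest (0.359567); scaling to 100 gives 29.79 : 89.13 : 100.00 : 49.86 : 9.32.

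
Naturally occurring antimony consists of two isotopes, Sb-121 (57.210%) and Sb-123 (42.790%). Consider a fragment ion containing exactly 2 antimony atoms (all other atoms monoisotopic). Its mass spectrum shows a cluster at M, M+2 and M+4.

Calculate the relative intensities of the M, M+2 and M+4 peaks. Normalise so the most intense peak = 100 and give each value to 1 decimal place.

66.8 : 100.0 : 37.4

Expanding (0.57210 + 0.42790)^2:
P(M) = 0.57210^2 = 0.327298
P(M+2) = 2 × 0.57210^1 × 0.42790^1 = 0.489603
P(M+4) = 0.42790^2 = 0.183098
The M+2 peak is largest (0.489603); scaling to 100 gives 66.8 : 100.0 : 37.4.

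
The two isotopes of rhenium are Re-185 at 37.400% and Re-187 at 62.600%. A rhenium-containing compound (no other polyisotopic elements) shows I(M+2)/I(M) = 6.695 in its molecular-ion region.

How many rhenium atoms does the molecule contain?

4

The M+2/M ratio from n Re atoms is n · q/p = n · 0.62600/0.37400.
n = 6.695 × 0.37400/0.62600 = 4.00 ≈ 4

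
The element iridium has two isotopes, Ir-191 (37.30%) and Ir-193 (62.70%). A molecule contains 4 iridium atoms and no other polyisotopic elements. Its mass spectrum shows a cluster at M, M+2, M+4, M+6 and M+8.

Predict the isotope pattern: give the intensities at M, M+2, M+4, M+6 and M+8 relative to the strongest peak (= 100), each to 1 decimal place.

The 4 Ir atoms are independent, so intensities follow the terms of (0.3730 + 0.6270)^4.
P(M) = 0.3730^4 = 0.019357
P(M+2) = 4 × 0.3730^3 × 0.6270^1 = 0.130153
P(M+4) = 6 × 0.3730^2 × 0.6270^2 = 0.328174
P(M+6) = 4 × 0.3730^1 × 0.6270^3 = 0.367766
P(M+8) = 0.6270^4 = 0.154550
The M+6 peak is largest (0.367766); scaling to 100 gives 5.3 : 35.4 : 89.2 : 100.0 : 42.0.

5.3 : 35.4 : 89.2 : 100.0 : 42.0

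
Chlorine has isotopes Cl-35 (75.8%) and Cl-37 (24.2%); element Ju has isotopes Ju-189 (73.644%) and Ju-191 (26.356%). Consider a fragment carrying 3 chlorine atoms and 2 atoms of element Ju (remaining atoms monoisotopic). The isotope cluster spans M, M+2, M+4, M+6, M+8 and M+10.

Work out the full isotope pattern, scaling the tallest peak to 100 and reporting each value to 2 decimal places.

59.75 : 100.00 : 66.89 : 22.35 : 3.73 : 0.25

Chlorine pattern (n=3): 0.43551951 : 0.41713346 : 0.13317454 : 0.01417249
Element Ju pattern (n=2): 0.54234387 : 0.38819225 : 0.06946387
Convolve the two distributions (both contribute in 2-u steps):
  M: 0.43551951×0.54234387 = 0.236201
  M+2: 0.43551951×0.38819225 + 0.41713346×0.54234387 = 0.395295
  M+4: 0.43551951×0.06946387 + 0.41713346×0.38819225 + 0.13317454×0.54234387 = 0.264407
  M+6: 0.41713346×0.06946387 + 0.13317454×0.38819225 + 0.01417249×0.54234387 = 0.088359
  M+8: 0.13317454×0.06946387 + 0.01417249×0.38819225 = 0.014752
  M+10: 0.01417249×0.06946387 = 0.000984
Scale to base peak (0.395295) = 100: 59.75 : 100.00 : 66.89 : 22.35 : 3.73 : 0.25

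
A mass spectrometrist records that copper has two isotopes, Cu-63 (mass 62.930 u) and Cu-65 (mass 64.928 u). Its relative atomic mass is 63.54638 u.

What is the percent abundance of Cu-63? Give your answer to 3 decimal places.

Let x be the fractional abundance of Cu-63; then Cu-65 has abundance 1 − x.
62.930·x + 64.928·(1 − x) = 63.54638
(62.930 − 64.928)·x = 63.54638 − 64.928
x = -1.38162 / -1.998 = 0.69150 → 69.150% Cu-63, 30.850% Cu-65.

69.150%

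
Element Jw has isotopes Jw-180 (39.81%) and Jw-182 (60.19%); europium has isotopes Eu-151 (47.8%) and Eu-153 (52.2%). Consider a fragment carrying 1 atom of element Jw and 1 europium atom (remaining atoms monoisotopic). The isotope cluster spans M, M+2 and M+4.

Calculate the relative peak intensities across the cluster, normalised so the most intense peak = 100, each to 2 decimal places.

Element Jw pattern (n=1): 0.3981 : 0.6019
Europium pattern (n=1): 0.4780 : 0.5220
Convolve the two distributions (both contribute in 2-u steps):
  M: 0.3981×0.4780 = 0.190292
  M+2: 0.3981×0.5220 + 0.6019×0.4780 = 0.495516
  M+4: 0.6019×0.5220 = 0.314192
Scale to base peak (0.495516) = 100: 38.40 : 100.00 : 63.41

38.40 : 100.00 : 63.41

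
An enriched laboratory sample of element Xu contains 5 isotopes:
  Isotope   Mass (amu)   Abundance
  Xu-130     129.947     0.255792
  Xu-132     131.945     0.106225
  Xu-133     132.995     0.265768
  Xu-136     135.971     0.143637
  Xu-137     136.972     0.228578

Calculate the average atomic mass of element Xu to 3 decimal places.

Ar = Σ fᵢ·mᵢ = 0.255792 × 129.947 + 0.106225 × 131.945 + 0.265768 × 132.995 + 0.143637 × 135.971 + 0.228578 × 136.972
= 33.2394 + 14.0159 + 35.3458 + 19.5305 + 31.3088 = 133.4404 amu

133.440 amu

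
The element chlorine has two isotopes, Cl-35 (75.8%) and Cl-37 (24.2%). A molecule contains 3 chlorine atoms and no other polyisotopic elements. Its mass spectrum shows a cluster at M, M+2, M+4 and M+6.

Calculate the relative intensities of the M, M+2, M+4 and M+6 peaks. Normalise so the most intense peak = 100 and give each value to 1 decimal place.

Each Cl atom is independently Cl-35 (p = 0.758) or Cl-37 (q = 0.242); the cluster is the binomial expansion (p + q)^3.
P(M) = 0.758^3 = 0.435520
P(M+2) = 3 × 0.758^2 × 0.242^1 = 0.417133
P(M+4) = 3 × 0.758^1 × 0.242^2 = 0.133175
P(M+6) = 0.242^3 = 0.014172
The M peak is largest (0.435520); scaling to 100 gives 100.0 : 95.8 : 30.6 : 3.3.

100.0 : 95.8 : 30.6 : 3.3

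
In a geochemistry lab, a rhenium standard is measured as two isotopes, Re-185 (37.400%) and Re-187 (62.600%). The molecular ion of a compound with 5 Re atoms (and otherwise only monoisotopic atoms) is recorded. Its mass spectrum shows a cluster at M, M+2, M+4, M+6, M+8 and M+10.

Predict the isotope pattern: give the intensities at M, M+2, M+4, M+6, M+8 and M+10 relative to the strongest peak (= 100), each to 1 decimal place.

The 5 Re atoms are independent, so intensities follow the terms of (0.37400 + 0.62600)^5.
P(M) = 0.37400^5 = 0.007317
P(M+2) = 5 × 0.37400^4 × 0.62600^1 = 0.061239
P(M+4) = 10 × 0.37400^3 × 0.62600^2 = 0.205005
P(M+6) = 10 × 0.37400^2 × 0.62600^3 = 0.343136
P(M+8) = 5 × 0.37400^1 × 0.62600^4 = 0.287170
P(M+10) = 0.62600^5 = 0.096133
The M+6 peak is largest (0.343136); scaling to 100 gives 2.1 : 17.8 : 59.7 : 100.0 : 83.7 : 28.0.

2.1 : 17.8 : 59.7 : 100.0 : 83.7 : 28.0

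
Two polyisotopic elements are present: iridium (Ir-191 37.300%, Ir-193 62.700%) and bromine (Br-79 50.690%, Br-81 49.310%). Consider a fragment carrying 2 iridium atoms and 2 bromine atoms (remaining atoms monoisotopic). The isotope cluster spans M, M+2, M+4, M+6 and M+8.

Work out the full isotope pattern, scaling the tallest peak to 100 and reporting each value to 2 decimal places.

Iridium pattern (n=2): 0.139129 : 0.467742 : 0.393129
Bromine pattern (n=2): 0.25694761 : 0.49990478 : 0.24314761
Convolve the two distributions (both contribute in 2-u steps):
  M: 0.139129×0.25694761 = 0.035749
  M+2: 0.139129×0.49990478 + 0.467742×0.25694761 = 0.189736
  M+4: 0.139129×0.24314761 + 0.467742×0.49990478 + 0.393129×0.25694761 = 0.368669
  M+6: 0.467742×0.24314761 + 0.393129×0.49990478 = 0.310257
  M+8: 0.393129×0.24314761 = 0.095588
Scale to base peak (0.368669) = 100: 9.70 : 51.47 : 100.00 : 84.16 : 25.93

9.70 : 51.47 : 100.00 : 84.16 : 25.93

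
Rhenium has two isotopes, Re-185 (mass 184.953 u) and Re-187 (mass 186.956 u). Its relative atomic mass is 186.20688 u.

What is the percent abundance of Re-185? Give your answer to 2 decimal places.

Let x be the fractional abundance of Re-185; then Re-187 has abundance 1 − x.
184.953·x + 186.956·(1 − x) = 186.20688
(184.953 − 186.956)·x = 186.20688 − 186.956
x = -0.74912 / -2.003 = 0.37400 → 37.40% Re-185, 62.60% Re-187.

37.40%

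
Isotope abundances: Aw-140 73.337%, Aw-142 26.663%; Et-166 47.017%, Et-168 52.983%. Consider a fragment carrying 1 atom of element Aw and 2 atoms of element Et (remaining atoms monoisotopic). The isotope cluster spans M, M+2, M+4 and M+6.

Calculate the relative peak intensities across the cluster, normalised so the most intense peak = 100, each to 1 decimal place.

Element Aw pattern (n=1): 0.73337 : 0.26663
Element Et pattern (n=2): 0.22105983 : 0.49822034 : 0.28071983
Convolve the two distributions (both contribute in 2-u steps):
  M: 0.73337×0.22105983 = 0.162119
  M+2: 0.73337×0.49822034 + 0.26663×0.22105983 = 0.424321
  M+4: 0.73337×0.28071983 + 0.26663×0.49822034 = 0.338712
  M+6: 0.26663×0.28071983 = 0.074848
Scale to base peak (0.424321) = 100: 38.2 : 100.0 : 79.8 : 17.6

38.2 : 100.0 : 79.8 : 17.6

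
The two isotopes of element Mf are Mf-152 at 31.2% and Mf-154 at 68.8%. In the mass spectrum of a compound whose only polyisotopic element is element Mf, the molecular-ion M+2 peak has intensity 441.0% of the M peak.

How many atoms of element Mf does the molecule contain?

2

With n Mf atoms, P(M+2)/P(M) = C(n,1)·p^(n−1)q / p^n = n·q/p = n · 0.688/0.312.
n = 4.410 × 0.312/0.688 = 2.00 ≈ 2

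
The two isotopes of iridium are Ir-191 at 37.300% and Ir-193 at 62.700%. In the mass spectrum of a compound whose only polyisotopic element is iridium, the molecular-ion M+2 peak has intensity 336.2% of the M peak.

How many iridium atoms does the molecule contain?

The M+2/M ratio from n Ir atoms is n · q/p = n · 0.62700/0.37300.
n = 3.362 × 0.37300/0.62700 = 2.00 ≈ 2

2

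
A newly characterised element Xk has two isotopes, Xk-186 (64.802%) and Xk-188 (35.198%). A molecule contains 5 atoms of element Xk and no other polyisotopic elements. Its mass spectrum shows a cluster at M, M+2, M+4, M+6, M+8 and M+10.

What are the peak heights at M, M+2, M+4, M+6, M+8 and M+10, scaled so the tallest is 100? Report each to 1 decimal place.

Each Xk atom is independently Xk-186 (p = 0.64802) or Xk-188 (q = 0.35198); the cluster is the binomial expansion (p + q)^5.
P(M) = 0.64802^5 = 0.114273
P(M+2) = 5 × 0.64802^4 × 0.35198^1 = 0.310343
P(M+4) = 10 × 0.64802^3 × 0.35198^2 = 0.337133
P(M+6) = 10 × 0.64802^2 × 0.35198^3 = 0.183118
P(M+8) = 5 × 0.64802^1 × 0.35198^4 = 0.049731
P(M+10) = 0.35198^5 = 0.005402
The M+4 peak is largest (0.337133); scaling to 100 gives 33.9 : 92.1 : 100.0 : 54.3 : 14.8 : 1.6.

33.9 : 92.1 : 100.0 : 54.3 : 14.8 : 1.6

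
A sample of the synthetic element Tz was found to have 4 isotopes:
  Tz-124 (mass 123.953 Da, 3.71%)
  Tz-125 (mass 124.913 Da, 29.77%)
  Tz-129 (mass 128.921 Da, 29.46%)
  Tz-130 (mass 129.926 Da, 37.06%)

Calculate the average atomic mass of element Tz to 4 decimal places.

The abundance-weighted mean is 0.0371 × 123.953 + 0.2977 × 124.913 + 0.2946 × 128.921 + 0.3706 × 129.926
= 4.59866 + 37.18660 + 37.98013 + 48.15058 = 127.91597 Da

127.9160 Da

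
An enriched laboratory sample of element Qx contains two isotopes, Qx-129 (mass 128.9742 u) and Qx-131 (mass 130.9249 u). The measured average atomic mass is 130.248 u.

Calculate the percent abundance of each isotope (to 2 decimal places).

Qx-129: 34.70%, Qx-131: 65.30%

With x = fraction of Qx-129 (so Qx-131 is 1 − x):
128.9742·x + 130.9249·(1 − x) = 130.248
(128.9742 − 130.9249)·x = 130.248 − 130.9249
x = -0.6769 / -1.9507 = 0.34700 → 34.70% Qx-129, 65.30% Qx-131.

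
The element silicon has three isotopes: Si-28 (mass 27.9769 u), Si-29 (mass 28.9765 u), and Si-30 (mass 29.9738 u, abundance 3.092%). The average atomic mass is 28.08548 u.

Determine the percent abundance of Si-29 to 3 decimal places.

4.685%

The remaining 96.908% is split between Si-28 (fraction x) and Si-29 (fraction 0.96908 − x).
Substituting: 27.9769x + 28.9765(0.96908 − x) = 27.158690104
(27.9769 − 28.9765)x = -0.921856516  ⇒  x = 0.92223, y = 0.04685
Si-28: 92.223%, Si-29: 4.685%.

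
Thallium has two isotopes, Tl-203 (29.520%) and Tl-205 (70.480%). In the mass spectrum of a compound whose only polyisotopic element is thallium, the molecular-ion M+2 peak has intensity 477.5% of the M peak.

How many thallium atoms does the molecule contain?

The M+2/M ratio from n Tl atoms is n · q/p = n · 0.70480/0.29520.
n = 4.775 × 0.29520/0.70480 = 2.00 ≈ 2

2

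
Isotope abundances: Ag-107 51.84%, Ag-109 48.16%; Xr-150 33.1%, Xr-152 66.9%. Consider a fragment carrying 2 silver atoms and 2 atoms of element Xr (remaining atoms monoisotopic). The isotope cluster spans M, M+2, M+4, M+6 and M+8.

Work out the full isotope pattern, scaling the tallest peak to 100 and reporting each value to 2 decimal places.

8.03 : 47.36 : 100.00 : 88.92 : 28.30

Silver pattern (n=2): 0.26873856 : 0.49932288 : 0.23193856
Element Xr pattern (n=2): 0.109561 : 0.442878 : 0.447561
Convolve the two distributions (both contribute in 2-u steps):
  M: 0.26873856×0.109561 = 0.029443
  M+2: 0.26873856×0.442878 + 0.49932288×0.109561 = 0.173725
  M+4: 0.26873856×0.447561 + 0.49932288×0.442878 + 0.23193856×0.109561 = 0.366827
  M+6: 0.49932288×0.447561 + 0.23193856×0.442878 = 0.326198
  M+8: 0.23193856×0.447561 = 0.103807
Scale to base peak (0.366827) = 100: 8.03 : 47.36 : 100.00 : 88.92 : 28.30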